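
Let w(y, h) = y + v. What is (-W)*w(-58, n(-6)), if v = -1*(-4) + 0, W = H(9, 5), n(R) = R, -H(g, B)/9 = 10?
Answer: -4860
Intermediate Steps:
H(g, B) = -90 (H(g, B) = -9*10 = -90)
W = -90
v = 4 (v = 4 + 0 = 4)
w(y, h) = 4 + y (w(y, h) = y + 4 = 4 + y)
(-W)*w(-58, n(-6)) = (-1*(-90))*(4 - 58) = 90*(-54) = -4860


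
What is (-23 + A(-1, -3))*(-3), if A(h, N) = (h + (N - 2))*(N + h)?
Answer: -3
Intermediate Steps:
A(h, N) = (N + h)*(-2 + N + h) (A(h, N) = (h + (-2 + N))*(N + h) = (-2 + N + h)*(N + h) = (N + h)*(-2 + N + h))
(-23 + A(-1, -3))*(-3) = (-23 + ((-3)² + (-1)² - 2*(-3) - 2*(-1) + 2*(-3)*(-1)))*(-3) = (-23 + (9 + 1 + 6 + 2 + 6))*(-3) = (-23 + 24)*(-3) = 1*(-3) = -3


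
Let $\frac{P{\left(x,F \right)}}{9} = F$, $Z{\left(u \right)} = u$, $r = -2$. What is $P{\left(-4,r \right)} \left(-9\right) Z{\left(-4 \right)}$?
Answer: $-648$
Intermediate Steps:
$P{\left(x,F \right)} = 9 F$
$P{\left(-4,r \right)} \left(-9\right) Z{\left(-4 \right)} = 9 \left(-2\right) \left(-9\right) \left(-4\right) = \left(-18\right) \left(-9\right) \left(-4\right) = 162 \left(-4\right) = -648$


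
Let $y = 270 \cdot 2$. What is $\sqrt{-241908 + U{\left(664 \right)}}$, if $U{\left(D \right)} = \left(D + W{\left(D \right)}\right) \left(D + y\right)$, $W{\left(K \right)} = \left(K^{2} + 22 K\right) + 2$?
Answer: $2 \sqrt{137246693} \approx 23430.0$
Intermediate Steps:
$W{\left(K \right)} = 2 + K^{2} + 22 K$
$y = 540$
$U{\left(D \right)} = \left(540 + D\right) \left(2 + D^{2} + 23 D\right)$ ($U{\left(D \right)} = \left(D + \left(2 + D^{2} + 22 D\right)\right) \left(D + 540\right) = \left(2 + D^{2} + 23 D\right) \left(540 + D\right) = \left(540 + D\right) \left(2 + D^{2} + 23 D\right)$)
$\sqrt{-241908 + U{\left(664 \right)}} = \sqrt{-241908 + \left(1080 + 664^{3} + 563 \cdot 664^{2} + 12422 \cdot 664\right)} = \sqrt{-241908 + \left(1080 + 292754944 + 563 \cdot 440896 + 8248208\right)} = \sqrt{-241908 + \left(1080 + 292754944 + 248224448 + 8248208\right)} = \sqrt{-241908 + 549228680} = \sqrt{548986772} = 2 \sqrt{137246693}$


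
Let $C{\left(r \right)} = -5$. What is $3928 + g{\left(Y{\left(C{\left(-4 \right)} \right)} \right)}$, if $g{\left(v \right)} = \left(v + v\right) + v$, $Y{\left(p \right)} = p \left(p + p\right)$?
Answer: $4078$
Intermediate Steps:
$Y{\left(p \right)} = 2 p^{2}$ ($Y{\left(p \right)} = p 2 p = 2 p^{2}$)
$g{\left(v \right)} = 3 v$ ($g{\left(v \right)} = 2 v + v = 3 v$)
$3928 + g{\left(Y{\left(C{\left(-4 \right)} \right)} \right)} = 3928 + 3 \cdot 2 \left(-5\right)^{2} = 3928 + 3 \cdot 2 \cdot 25 = 3928 + 3 \cdot 50 = 3928 + 150 = 4078$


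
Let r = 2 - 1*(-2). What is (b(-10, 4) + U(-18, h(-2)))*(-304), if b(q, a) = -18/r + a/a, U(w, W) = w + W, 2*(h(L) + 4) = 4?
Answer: 7144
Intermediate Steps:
r = 4 (r = 2 + 2 = 4)
h(L) = -2 (h(L) = -4 + (½)*4 = -4 + 2 = -2)
U(w, W) = W + w
b(q, a) = -7/2 (b(q, a) = -18/4 + a/a = -18*¼ + 1 = -9/2 + 1 = -7/2)
(b(-10, 4) + U(-18, h(-2)))*(-304) = (-7/2 + (-2 - 18))*(-304) = (-7/2 - 20)*(-304) = -47/2*(-304) = 7144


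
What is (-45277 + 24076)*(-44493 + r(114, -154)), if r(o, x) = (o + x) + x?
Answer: 947409087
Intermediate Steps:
r(o, x) = o + 2*x
(-45277 + 24076)*(-44493 + r(114, -154)) = (-45277 + 24076)*(-44493 + (114 + 2*(-154))) = -21201*(-44493 + (114 - 308)) = -21201*(-44493 - 194) = -21201*(-44687) = 947409087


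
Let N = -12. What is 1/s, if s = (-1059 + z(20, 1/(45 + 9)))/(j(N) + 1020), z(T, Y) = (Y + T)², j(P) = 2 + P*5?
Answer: -2805192/1919483 ≈ -1.4614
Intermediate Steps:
j(P) = 2 + 5*P
z(T, Y) = (T + Y)²
s = -1919483/2805192 (s = (-1059 + (20 + 1/(45 + 9))²)/((2 + 5*(-12)) + 1020) = (-1059 + (20 + 1/54)²)/((2 - 60) + 1020) = (-1059 + (20 + 1/54)²)/(-58 + 1020) = (-1059 + (1081/54)²)/962 = (-1059 + 1168561/2916)*(1/962) = -1919483/2916*1/962 = -1919483/2805192 ≈ -0.68426)
1/s = 1/(-1919483/2805192) = -2805192/1919483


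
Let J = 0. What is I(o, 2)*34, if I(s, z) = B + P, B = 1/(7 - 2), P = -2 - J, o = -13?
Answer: -306/5 ≈ -61.200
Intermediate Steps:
P = -2 (P = -2 - 1*0 = -2 + 0 = -2)
B = 1/5 ≈ 0.20000
I(s, z) = -9/5 (I(s, z) = 1/5 - 2 = -9/5)
I(o, 2)*34 = -9/5*34 = -306/5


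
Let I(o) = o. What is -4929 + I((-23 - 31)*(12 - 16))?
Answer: -4713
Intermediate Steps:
-4929 + I((-23 - 31)*(12 - 16)) = -4929 + (-23 - 31)*(12 - 16) = -4929 - 54*(-4) = -4929 + 216 = -4713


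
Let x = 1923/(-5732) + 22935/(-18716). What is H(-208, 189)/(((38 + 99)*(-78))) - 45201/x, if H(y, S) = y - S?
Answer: 119949720804249/4142167874 ≈ 28958.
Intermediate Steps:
x = -10465893/6705007 (x = 1923*(-1/5732) + 22935*(-1/18716) = -1923/5732 - 22935/18716 = -10465893/6705007 ≈ -1.5609)
H(-208, 189)/(((38 + 99)*(-78))) - 45201/x = (-208 - 1*189)/(((38 + 99)*(-78))) - 45201/(-10465893/6705007) = (-208 - 189)/((137*(-78))) - 45201*(-6705007/10465893) = -397/(-10686) + 101024340469/3488631 = -397*(-1/10686) + 101024340469/3488631 = 397/10686 + 101024340469/3488631 = 119949720804249/4142167874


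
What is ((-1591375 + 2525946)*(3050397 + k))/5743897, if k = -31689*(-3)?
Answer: 2939659435944/5743897 ≈ 5.1179e+5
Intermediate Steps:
k = 95067
((-1591375 + 2525946)*(3050397 + k))/5743897 = ((-1591375 + 2525946)*(3050397 + 95067))/5743897 = (934571*3145464)*(1/5743897) = 2939659435944*(1/5743897) = 2939659435944/5743897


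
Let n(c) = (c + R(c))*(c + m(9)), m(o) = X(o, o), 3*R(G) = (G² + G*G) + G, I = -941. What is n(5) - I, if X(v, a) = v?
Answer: 3803/3 ≈ 1267.7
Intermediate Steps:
R(G) = G/3 + 2*G²/3 (R(G) = ((G² + G*G) + G)/3 = ((G² + G²) + G)/3 = (2*G² + G)/3 = (G + 2*G²)/3 = G/3 + 2*G²/3)
m(o) = o
n(c) = (9 + c)*(c + c*(1 + 2*c)/3) (n(c) = (c + c*(1 + 2*c)/3)*(c + 9) = (c + c*(1 + 2*c)/3)*(9 + c) = (9 + c)*(c + c*(1 + 2*c)/3))
n(5) - I = (⅔)*5*(18 + 5² + 11*5) - 1*(-941) = (⅔)*5*(18 + 25 + 55) + 941 = (⅔)*5*98 + 941 = 980/3 + 941 = 3803/3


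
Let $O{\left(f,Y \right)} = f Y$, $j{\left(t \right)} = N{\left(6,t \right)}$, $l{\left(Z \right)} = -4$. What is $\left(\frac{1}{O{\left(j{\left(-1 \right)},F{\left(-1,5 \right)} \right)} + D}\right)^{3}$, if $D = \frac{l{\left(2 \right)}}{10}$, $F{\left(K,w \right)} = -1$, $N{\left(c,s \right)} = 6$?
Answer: $- \frac{125}{32768} \approx -0.0038147$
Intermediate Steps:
$j{\left(t \right)} = 6$
$O{\left(f,Y \right)} = Y f$
$D = - \frac{2}{5}$ ($D = - \frac{4}{10} = \left(-4\right) \frac{1}{10} = - \frac{2}{5} \approx -0.4$)
$\left(\frac{1}{O{\left(j{\left(-1 \right)},F{\left(-1,5 \right)} \right)} + D}\right)^{3} = \left(\frac{1}{\left(-1\right) 6 - \frac{2}{5}}\right)^{3} = \left(\frac{1}{-6 - \frac{2}{5}}\right)^{3} = \left(\frac{1}{- \frac{32}{5}}\right)^{3} = \left(- \frac{5}{32}\right)^{3} = - \frac{125}{32768}$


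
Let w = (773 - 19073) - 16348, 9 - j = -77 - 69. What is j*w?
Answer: -5370440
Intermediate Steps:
j = 155 (j = 9 - (-77 - 69) = 9 - 1*(-146) = 9 + 146 = 155)
w = -34648 (w = -18300 - 16348 = -34648)
j*w = 155*(-34648) = -5370440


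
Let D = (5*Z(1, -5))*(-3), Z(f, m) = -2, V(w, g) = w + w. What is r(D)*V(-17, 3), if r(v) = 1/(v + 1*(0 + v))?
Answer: -17/30 ≈ -0.56667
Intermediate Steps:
V(w, g) = 2*w
D = 30 (D = (5*(-2))*(-3) = -10*(-3) = 30)
r(v) = 1/(2*v) (r(v) = 1/(v + 1*v) = 1/(v + v) = 1/(2*v))
r(D)*V(-17, 3) = ((½)/30)*(2*(-17)) = ((½)*(1/30))*(-34) = (1/60)*(-34) = -17/30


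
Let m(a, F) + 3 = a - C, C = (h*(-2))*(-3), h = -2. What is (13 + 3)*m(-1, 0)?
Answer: 128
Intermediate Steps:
C = -12 (C = -2*(-2)*(-3) = 4*(-3) = -12)
m(a, F) = 9 + a (m(a, F) = -3 + (a - 1*(-12)) = -3 + (a + 12) = -3 + (12 + a) = 9 + a)
(13 + 3)*m(-1, 0) = (13 + 3)*(9 - 1) = 16*8 = 128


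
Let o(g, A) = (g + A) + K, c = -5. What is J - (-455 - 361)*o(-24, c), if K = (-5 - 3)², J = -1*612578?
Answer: -584018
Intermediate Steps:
J = -612578
K = 64 (K = (-8)² = 64)
o(g, A) = 64 + A + g (o(g, A) = (g + A) + 64 = (A + g) + 64 = 64 + A + g)
J - (-455 - 361)*o(-24, c) = -612578 - (-455 - 361)*(64 - 5 - 24) = -612578 - (-816)*35 = -612578 - 1*(-28560) = -612578 + 28560 = -584018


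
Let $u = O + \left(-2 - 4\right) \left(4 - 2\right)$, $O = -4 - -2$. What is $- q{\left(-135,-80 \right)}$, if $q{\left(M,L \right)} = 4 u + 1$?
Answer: $55$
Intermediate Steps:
$O = -2$ ($O = -4 + 2 = -2$)
$u = -14$ ($u = -2 + \left(-2 - 4\right) \left(4 - 2\right) = -2 - 12 = -14$)
$q{\left(M,L \right)} = -55$ ($q{\left(M,L \right)} = 4 \left(-14\right) + 1 = -56 + 1 = -55$)
$- q{\left(-135,-80 \right)} = \left(-1\right) \left(-55\right) = 55$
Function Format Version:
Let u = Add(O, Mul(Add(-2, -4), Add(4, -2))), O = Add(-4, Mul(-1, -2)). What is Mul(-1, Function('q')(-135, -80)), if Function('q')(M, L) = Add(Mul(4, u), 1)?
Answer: 55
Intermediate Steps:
O = -2 (O = Add(-4, 2) = -2)
u = -14 (u = Add(-2, Mul(Add(-2, -4), Add(4, -2))) = Add(-2, Mul(-6, 2)) = Add(-2, -12) = -14)
Function('q')(M, L) = -55 (Function('q')(M, L) = Add(Mul(4, -14), 1) = Add(-56, 1) = -55)
Mul(-1, Function('q')(-135, -80)) = Mul(-1, -55) = 55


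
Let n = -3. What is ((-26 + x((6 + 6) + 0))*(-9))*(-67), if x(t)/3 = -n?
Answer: -10251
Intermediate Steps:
x(t) = 9 (x(t) = 3*(-1*(-3)) = 3*3 = 9)
((-26 + x((6 + 6) + 0))*(-9))*(-67) = ((-26 + 9)*(-9))*(-67) = -17*(-9)*(-67) = 153*(-67) = -10251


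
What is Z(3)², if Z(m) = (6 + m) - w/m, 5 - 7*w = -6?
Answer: 31684/441 ≈ 71.846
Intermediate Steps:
w = 11/7 (w = 5/7 - ⅐*(-6) = 5/7 + 6/7 = 11/7 ≈ 1.5714)
Z(m) = 6 + m - 11/(7*m) (Z(m) = (6 + m) - 11/(7*m) = 6 + m - 11/(7*m))
Z(3)² = (6 + 3 - 11/7/3)² = (6 + 3 - 11/7*⅓)² = (6 + 3 - 11/21)² = (178/21)² = 31684/441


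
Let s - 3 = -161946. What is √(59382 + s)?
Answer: I*√102561 ≈ 320.25*I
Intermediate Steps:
s = -161943 (s = 3 - 161946 = -161943)
√(59382 + s) = √(59382 - 161943) = √(-102561) = I*√102561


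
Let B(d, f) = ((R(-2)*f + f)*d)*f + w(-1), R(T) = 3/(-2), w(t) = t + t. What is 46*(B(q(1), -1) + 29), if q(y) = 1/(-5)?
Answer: 6233/5 ≈ 1246.6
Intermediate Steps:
q(y) = -⅕
w(t) = 2*t
R(T) = -3/2 (R(T) = 3*(-½) = -3/2)
B(d, f) = -2 - d*f²/2 (B(d, f) = ((-3*f/2 + f)*d)*f + 2*(-1) = ((-f/2)*d)*f - 2 = (-d*f/2)*f - 2 = -d*f²/2 - 2 = -2 - d*f²/2)
46*(B(q(1), -1) + 29) = 46*((-2 - ½*(-⅕)*(-1)²) + 29) = 46*((-2 - ½*(-⅕)*1) + 29) = 46*((-2 + ⅒) + 29) = 46*(-19/10 + 29) = 46*(271/10) = 6233/5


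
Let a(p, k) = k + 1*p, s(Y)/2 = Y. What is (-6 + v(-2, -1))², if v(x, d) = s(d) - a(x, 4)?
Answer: 100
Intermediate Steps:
s(Y) = 2*Y
a(p, k) = k + p
v(x, d) = -4 - x + 2*d (v(x, d) = 2*d - (4 + x) = 2*d + (-4 - x) = -4 - x + 2*d)
(-6 + v(-2, -1))² = (-6 + (-4 - 1*(-2) + 2*(-1)))² = (-6 + (-4 + 2 - 2))² = (-6 - 4)² = (-10)² = 100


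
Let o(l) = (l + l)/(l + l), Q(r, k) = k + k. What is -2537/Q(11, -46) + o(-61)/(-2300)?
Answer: 15856/575 ≈ 27.576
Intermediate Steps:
Q(r, k) = 2*k
o(l) = 1 (o(l) = (2*l)/((2*l)) = (2*l)*(1/(2*l)) = 1)
-2537/Q(11, -46) + o(-61)/(-2300) = -2537/(2*(-46)) + 1/(-2300) = -2537/(-92) + 1*(-1/2300) = -2537*(-1/92) - 1/2300 = 2537/92 - 1/2300 = 15856/575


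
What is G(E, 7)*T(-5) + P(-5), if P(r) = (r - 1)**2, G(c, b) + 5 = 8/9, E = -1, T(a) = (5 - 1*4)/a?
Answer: 1657/45 ≈ 36.822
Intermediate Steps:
T(a) = 1/a (T(a) = (5 - 4)/a = 1/a)
G(c, b) = -37/9 (G(c, b) = -5 + 8/9 = -37/9)
P(r) = (-1 + r)**2
G(E, 7)*T(-5) + P(-5) = -37/9/(-5) + (-1 - 5)**2 = -37/9*(-1/5) + (-6)**2 = 37/45 + 36 = 1657/45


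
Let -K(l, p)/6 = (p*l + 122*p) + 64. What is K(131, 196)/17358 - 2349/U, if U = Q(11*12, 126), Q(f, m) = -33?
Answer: 14207/263 ≈ 54.019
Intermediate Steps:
K(l, p) = -384 - 732*p - 6*l*p (K(l, p) = -6*((p*l + 122*p) + 64) = -6*((l*p + 122*p) + 64) = -6*((122*p + l*p) + 64) = -6*(64 + 122*p + l*p) = -384 - 732*p - 6*l*p)
U = -33
K(131, 196)/17358 - 2349/U = (-384 - 732*196 - 6*131*196)/17358 - 2349/(-33) = (-384 - 143472 - 154056)*(1/17358) - 2349*(-1/33) = -297912*1/17358 + 783/11 = -49652/2893 + 783/11 = 14207/263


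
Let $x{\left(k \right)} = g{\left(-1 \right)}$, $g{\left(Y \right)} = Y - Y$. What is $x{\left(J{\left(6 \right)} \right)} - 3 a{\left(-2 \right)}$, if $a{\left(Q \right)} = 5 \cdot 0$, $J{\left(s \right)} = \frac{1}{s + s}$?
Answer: $0$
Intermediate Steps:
$J{\left(s \right)} = \frac{1}{2 s}$
$g{\left(Y \right)} = 0$
$a{\left(Q \right)} = 0$
$x{\left(k \right)} = 0$
$x{\left(J{\left(6 \right)} \right)} - 3 a{\left(-2 \right)} = 0 - 0 = 0 + 0 = 0$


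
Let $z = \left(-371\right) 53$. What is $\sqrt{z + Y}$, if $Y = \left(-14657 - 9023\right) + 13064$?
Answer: $i \sqrt{30279} \approx 174.01 i$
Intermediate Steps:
$z = -19663$
$Y = -10616$ ($Y = -23680 + 13064 = -10616$)
$\sqrt{z + Y} = \sqrt{-19663 - 10616} = \sqrt{-30279} = i \sqrt{30279}$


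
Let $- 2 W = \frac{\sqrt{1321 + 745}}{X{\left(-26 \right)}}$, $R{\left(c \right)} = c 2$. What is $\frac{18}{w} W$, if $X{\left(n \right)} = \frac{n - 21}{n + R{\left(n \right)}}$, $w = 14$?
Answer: $- \frac{351 \sqrt{2066}}{329} \approx -48.493$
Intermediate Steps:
$R{\left(c \right)} = 2 c$
$X{\left(n \right)} = \frac{-21 + n}{3 n}$ ($X{\left(n \right)} = \frac{n - 21}{n + 2 n} = \frac{-21 + n}{3 n}$)
$W = - \frac{39 \sqrt{2066}}{47}$ ($W = - \frac{\sqrt{1321 + 745} \frac{1}{\frac{1}{3} \frac{1}{-26} \left(-21 - 26\right)}}{2} = - \frac{\sqrt{2066} \frac{1}{\frac{1}{3} \left(- \frac{1}{26}\right) \left(-47\right)}}{2} = - \frac{\sqrt{2066} \frac{1}{\frac{47}{78}}}{2} = - \frac{\sqrt{2066} \cdot \frac{78}{47}}{2} = - \frac{\frac{78}{47} \sqrt{2066}}{2} = - \frac{39 \sqrt{2066}}{47} \approx -37.717$)
$\frac{18}{w} W = \frac{18}{14} \left(- \frac{39 \sqrt{2066}}{47}\right) = 18 \cdot \frac{1}{14} \left(- \frac{39 \sqrt{2066}}{47}\right) = \frac{9 \left(- \frac{39 \sqrt{2066}}{47}\right)}{7} = - \frac{351 \sqrt{2066}}{329}$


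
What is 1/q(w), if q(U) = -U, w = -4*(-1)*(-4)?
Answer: 1/16 ≈ 0.062500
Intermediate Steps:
w = -16 (w = 4*(-4) = -16)
1/q(w) = 1/(-1*(-16)) = 1/16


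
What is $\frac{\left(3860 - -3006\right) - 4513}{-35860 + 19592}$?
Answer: $- \frac{2353}{16268} \approx -0.14464$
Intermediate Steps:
$\frac{\left(3860 - -3006\right) - 4513}{-35860 + 19592} = \frac{\left(3860 + 3006\right) - 4513}{-16268} = \left(6866 - 4513\right) \left(- \frac{1}{16268}\right) = 2353 \left(- \frac{1}{16268}\right) = - \frac{2353}{16268}$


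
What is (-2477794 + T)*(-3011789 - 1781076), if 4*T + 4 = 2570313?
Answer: 35183784513955/4 ≈ 8.7959e+12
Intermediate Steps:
T = 2570309/4 (T = -1 + (¼)*2570313 = -1 + 2570313/4 = 2570309/4 ≈ 6.4258e+5)
(-2477794 + T)*(-3011789 - 1781076) = (-2477794 + 2570309/4)*(-3011789 - 1781076) = -7340867/4*(-4792865) = 35183784513955/4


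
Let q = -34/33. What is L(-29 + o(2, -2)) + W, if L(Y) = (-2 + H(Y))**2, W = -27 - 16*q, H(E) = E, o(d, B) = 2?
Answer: 27406/33 ≈ 830.48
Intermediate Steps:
q = -34/33 (q = -34*1/33 = -34/33 ≈ -1.0303)
W = -347/33 (W = -27 - 16*(-34/33) = -27 + 544/33 = -347/33 ≈ -10.515)
L(Y) = (-2 + Y)**2
L(-29 + o(2, -2)) + W = (-2 + (-29 + 2))**2 - 347/33 = (-2 - 27)**2 - 347/33 = (-29)**2 - 347/33 = 841 - 347/33 = 27406/33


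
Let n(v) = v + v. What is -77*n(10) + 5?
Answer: -1535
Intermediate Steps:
n(v) = 2*v
-77*n(10) + 5 = -154*10 + 5 = -77*20 + 5 = -1540 + 5 = -1535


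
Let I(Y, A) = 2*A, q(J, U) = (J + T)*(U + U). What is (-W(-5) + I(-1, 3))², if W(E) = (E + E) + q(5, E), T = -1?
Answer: 3136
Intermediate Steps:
q(J, U) = 2*U*(-1 + J) (q(J, U) = (J - 1)*(U + U) = (-1 + J)*(2*U) = 2*U*(-1 + J))
W(E) = 10*E (W(E) = (E + E) + 2*E*(-1 + 5) = 2*E + 2*E*4 = 2*E + 8*E = 10*E)
(-W(-5) + I(-1, 3))² = (-10*(-5) + 2*3)² = (-1*(-50) + 6)² = (50 + 6)² = 56² = 3136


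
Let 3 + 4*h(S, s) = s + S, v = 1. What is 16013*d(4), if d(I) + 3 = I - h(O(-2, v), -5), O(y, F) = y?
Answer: 112091/2 ≈ 56046.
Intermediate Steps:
h(S, s) = -¾ + S/4 + s/4 (h(S, s) = -¾ + (s + S)/4 = -¾ + (S + s)/4 = -¾ + (S/4 + s/4) = -¾ + S/4 + s/4)
d(I) = -½ + I (d(I) = -3 + (I - (-¾ + (¼)*(-2) + (¼)*(-5))) = -3 + (I - (-¾ - ½ - 5/4)) = -3 + (I - 1*(-5/2)) = -3 + (I + 5/2) = -3 + (5/2 + I) = -½ + I)
16013*d(4) = 16013*(-½ + 4) = 16013*(7/2) = 112091/2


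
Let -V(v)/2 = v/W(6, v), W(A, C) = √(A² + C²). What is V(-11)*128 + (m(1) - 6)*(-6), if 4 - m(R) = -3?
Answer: -6 + 2816*√157/157 ≈ 218.74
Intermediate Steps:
m(R) = 7 (m(R) = 4 - 1*(-3) = 4 + 3 = 7)
V(v) = -2*v/√(36 + v²) (V(v) = -2*v/(√(6² + v²)) = -2*v/(√(36 + v²)) = -2*v/√(36 + v²))
V(-11)*128 + (m(1) - 6)*(-6) = -2*(-11)/√(36 + (-11)²)*128 + (7 - 6)*(-6) = -2*(-11)/√(36 + 121)*128 + 1*(-6) = -2*(-11)/√157*128 - 6 = -2*(-11)*√157/157*128 - 6 = (22*√157/157)*128 - 6 = 2816*√157/157 - 6 = -6 + 2816*√157/157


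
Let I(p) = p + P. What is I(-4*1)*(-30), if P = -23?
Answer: 810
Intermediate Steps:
I(p) = -23 + p (I(p) = p - 23 = -23 + p)
I(-4*1)*(-30) = (-23 - 4*1)*(-30) = (-23 - 4)*(-30) = -27*(-30) = 810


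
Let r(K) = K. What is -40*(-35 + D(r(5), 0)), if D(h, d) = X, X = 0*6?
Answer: 1400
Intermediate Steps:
X = 0
D(h, d) = 0
-40*(-35 + D(r(5), 0)) = -40*(-35 + 0) = -40*(-35) = 1400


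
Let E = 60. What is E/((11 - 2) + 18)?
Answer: 20/9 ≈ 2.2222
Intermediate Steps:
E/((11 - 2) + 18) = 60/((11 - 2) + 18) = 60/(9 + 18) = 60/27 = 60*(1/27) = 20/9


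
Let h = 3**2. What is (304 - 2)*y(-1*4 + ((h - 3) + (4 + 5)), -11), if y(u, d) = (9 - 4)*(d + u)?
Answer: 0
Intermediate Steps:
h = 9
y(u, d) = 5*d + 5*u (y(u, d) = 5*(d + u) = 5*d + 5*u)
(304 - 2)*y(-1*4 + ((h - 3) + (4 + 5)), -11) = (304 - 2)*(5*(-11) + 5*(-1*4 + ((9 - 3) + (4 + 5)))) = 302*(-55 + 5*(-4 + (6 + 9))) = 302*(-55 + 5*(-4 + 15)) = 302*(-55 + 5*11) = 302*(-55 + 55) = 302*0 = 0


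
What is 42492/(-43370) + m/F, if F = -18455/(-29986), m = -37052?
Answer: -963732883130/16007867 ≈ -60204.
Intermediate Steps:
F = 18455/29986 (F = -18455*(-1/29986) = 18455/29986 ≈ 0.61545)
42492/(-43370) + m/F = 42492/(-43370) - 37052/18455/29986 = 42492*(-1/43370) - 37052*29986/18455 = -21246/21685 - 1111041272/18455 = -963732883130/16007867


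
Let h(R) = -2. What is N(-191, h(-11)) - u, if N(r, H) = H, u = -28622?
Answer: 28620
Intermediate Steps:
N(-191, h(-11)) - u = -2 - 1*(-28622) = -2 + 28622 = 28620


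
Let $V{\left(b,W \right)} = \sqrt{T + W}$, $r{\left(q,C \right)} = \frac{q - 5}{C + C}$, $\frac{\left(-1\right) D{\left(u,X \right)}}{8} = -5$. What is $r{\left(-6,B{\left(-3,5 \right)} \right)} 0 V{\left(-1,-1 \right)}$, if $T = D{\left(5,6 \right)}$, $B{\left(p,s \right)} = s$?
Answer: $0$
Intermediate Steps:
$D{\left(u,X \right)} = 40$ ($D{\left(u,X \right)} = \left(-8\right) \left(-5\right) = 40$)
$T = 40$
$r{\left(q,C \right)} = \frac{-5 + q}{2 C}$
$V{\left(b,W \right)} = \sqrt{40 + W}$
$r{\left(-6,B{\left(-3,5 \right)} \right)} 0 V{\left(-1,-1 \right)} = \frac{-5 - 6}{2 \cdot 5} \cdot 0 \sqrt{40 - 1} = \frac{1}{2} \cdot \frac{1}{5} \left(-11\right) 0 \sqrt{39} = \left(- \frac{11}{10}\right) 0 \sqrt{39} = 0 \sqrt{39} = 0$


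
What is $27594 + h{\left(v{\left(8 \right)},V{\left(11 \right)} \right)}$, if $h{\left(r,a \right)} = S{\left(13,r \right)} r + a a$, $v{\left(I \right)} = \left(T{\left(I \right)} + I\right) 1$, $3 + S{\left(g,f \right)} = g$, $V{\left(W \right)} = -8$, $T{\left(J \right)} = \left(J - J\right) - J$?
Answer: $27658$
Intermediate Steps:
$T{\left(J \right)} = - J$ ($T{\left(J \right)} = 0 - J = - J$)
$S{\left(g,f \right)} = -3 + g$
$v{\left(I \right)} = 0$ ($v{\left(I \right)} = \left(- I + I\right) 1 = 0 \cdot 1 = 0$)
$h{\left(r,a \right)} = a^{2} + 10 r$ ($h{\left(r,a \right)} = \left(-3 + 13\right) r + a a = 10 r + a^{2} = a^{2} + 10 r$)
$27594 + h{\left(v{\left(8 \right)},V{\left(11 \right)} \right)} = 27594 + \left(\left(-8\right)^{2} + 10 \cdot 0\right) = 27594 + \left(64 + 0\right) = 27594 + 64 = 27658$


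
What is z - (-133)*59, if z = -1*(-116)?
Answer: 7963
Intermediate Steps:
z = 116
z - (-133)*59 = 116 - (-133)*59 = 116 - 133*(-59) = 116 + 7847 = 7963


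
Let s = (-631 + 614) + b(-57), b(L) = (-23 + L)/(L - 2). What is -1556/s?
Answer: 91804/923 ≈ 99.463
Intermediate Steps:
b(L) = (-23 + L)/(-2 + L)
s = -923/59 (s = (-631 + 614) + (-23 - 57)/(-2 - 57) = -17 - 80/(-59) = -17 - 1/59*(-80) = -17 + 80/59 = -923/59 ≈ -15.644)
-1556/s = -1556/(-923/59) = -1556*(-59/923) = 91804/923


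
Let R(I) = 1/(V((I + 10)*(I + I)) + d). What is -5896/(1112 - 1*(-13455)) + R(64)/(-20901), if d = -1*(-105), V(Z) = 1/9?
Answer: -38859294373/96007921394 ≈ -0.40475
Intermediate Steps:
V(Z) = 1/9
d = 105
R(I) = 9/946 (R(I) = 1/(1/9 + 105) = 1/(946/9) = 9/946)
-5896/(1112 - 1*(-13455)) + R(64)/(-20901) = -5896/(1112 - 1*(-13455)) + (9/946)/(-20901) = -5896/(1112 + 13455) + (9/946)*(-1/20901) = -5896/14567 - 3/6590782 = -38859294373/96007921394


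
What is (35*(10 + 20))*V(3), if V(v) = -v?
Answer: -3150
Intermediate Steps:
(35*(10 + 20))*V(3) = (35*(10 + 20))*(-1*3) = (35*30)*(-3) = 1050*(-3) = -3150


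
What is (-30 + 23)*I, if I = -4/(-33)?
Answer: -28/33 ≈ -0.84848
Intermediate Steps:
I = 4/33 (I = -4*(-1/33) = 4/33 ≈ 0.12121)
(-30 + 23)*I = (-30 + 23)*(4/33) = -7*4/33 = -28/33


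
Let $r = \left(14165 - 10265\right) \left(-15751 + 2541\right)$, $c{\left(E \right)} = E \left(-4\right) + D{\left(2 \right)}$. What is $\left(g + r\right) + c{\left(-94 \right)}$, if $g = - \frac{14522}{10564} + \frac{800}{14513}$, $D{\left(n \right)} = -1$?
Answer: $- \frac{3949297649182543}{76657666} \approx -5.1519 \cdot 10^{7}$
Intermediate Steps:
$c{\left(E \right)} = -1 - 4 E$ ($c{\left(E \right)} = E \left(-4\right) - 1 = - 4 E - 1 = -1 - 4 E$)
$g = - \frac{101153293}{76657666}$ ($g = \left(-14522\right) \frac{1}{10564} + 800 \cdot \frac{1}{14513} = - \frac{7261}{5282} + \frac{800}{14513} = - \frac{101153293}{76657666} \approx -1.3195$)
$r = -51519000$ ($r = 3900 \left(-13210\right) = -51519000$)
$\left(g + r\right) + c{\left(-94 \right)} = \left(- \frac{101153293}{76657666} - 51519000\right) - -375 = - \frac{3949326395807293}{76657666} + \left(-1 + 376\right) = - \frac{3949326395807293}{76657666} + 375 = - \frac{3949297649182543}{76657666}$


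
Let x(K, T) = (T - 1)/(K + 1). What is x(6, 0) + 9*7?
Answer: 440/7 ≈ 62.857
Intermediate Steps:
x(K, T) = (-1 + T)/(1 + K)
x(6, 0) + 9*7 = (-1 + 0)/(1 + 6) + 9*7 = -1/7 + 63 = (⅐)*(-1) + 63 = -⅐ + 63 = 440/7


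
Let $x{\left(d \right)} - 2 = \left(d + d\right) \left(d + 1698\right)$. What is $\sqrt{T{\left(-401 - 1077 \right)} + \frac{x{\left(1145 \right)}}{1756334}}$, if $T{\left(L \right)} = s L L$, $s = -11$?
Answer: $\frac{12 i \sqrt{128686568480907171}}{878167} \approx 4902.0 i$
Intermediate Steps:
$x{\left(d \right)} = 2 + 2 d \left(1698 + d\right)$ ($x{\left(d \right)} = 2 + \left(d + d\right) \left(d + 1698\right) = 2 + 2 d \left(1698 + d\right)$)
$T{\left(L \right)} = - 11 L^{2}$ ($T{\left(L \right)} = - 11 L L = - 11 L^{2}$)
$\sqrt{T{\left(-401 - 1077 \right)} + \frac{x{\left(1145 \right)}}{1756334}} = \sqrt{- 11 \left(-401 - 1077\right)^{2} + \frac{2 + 2 \cdot 1145^{2} + 3396 \cdot 1145}{1756334}} = \sqrt{- 11 \left(-1478\right)^{2} + \left(2 + 2 \cdot 1311025 + 3888420\right) \frac{1}{1756334}} = \sqrt{\left(-11\right) 2184484 + \left(2 + 2622050 + 3888420\right) \frac{1}{1756334}} = \sqrt{-24029324 + 6510472 \cdot \frac{1}{1756334}} = \sqrt{-24029324 + \frac{3255236}{878167}} = \sqrt{- \frac{21101756113872}{878167}} = \frac{12 i \sqrt{128686568480907171}}{878167}$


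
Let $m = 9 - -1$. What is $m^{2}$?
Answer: $100$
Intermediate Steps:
$m = 10$ ($m = 9 + 1 = 10$)
$m^{2} = 10^{2} = 100$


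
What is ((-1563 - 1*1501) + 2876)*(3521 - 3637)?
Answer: 21808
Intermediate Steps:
((-1563 - 1*1501) + 2876)*(3521 - 3637) = ((-1563 - 1501) + 2876)*(-116) = (-3064 + 2876)*(-116) = -188*(-116) = 21808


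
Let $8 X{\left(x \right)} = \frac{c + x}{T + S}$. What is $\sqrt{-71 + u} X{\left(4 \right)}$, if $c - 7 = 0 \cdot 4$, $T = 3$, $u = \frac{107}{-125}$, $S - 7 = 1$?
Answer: $\frac{3 i \sqrt{4990}}{200} \approx 1.0596 i$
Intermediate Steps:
$S = 8$ ($S = 7 + 1 = 8$)
$u = - \frac{107}{125}$ ($u = 107 \left(- \frac{1}{125}\right) = - \frac{107}{125} \approx -0.856$)
$c = 7$ ($c = 7 + 0 \cdot 4 = 7 + 0 = 7$)
$X{\left(x \right)} = \frac{7}{88} + \frac{x}{88}$ ($X{\left(x \right)} = \frac{\left(7 + x\right) \frac{1}{3 + 8}}{8} = \frac{\left(7 + x\right) \frac{1}{11}}{8} = \frac{\frac{7}{11} + \frac{x}{11}}{8} = \frac{7}{88} + \frac{x}{88}$)
$\sqrt{-71 + u} X{\left(4 \right)} = \sqrt{-71 - \frac{107}{125}} \left(\frac{7}{88} + \frac{1}{88} \cdot 4\right) = \sqrt{- \frac{8982}{125}} \left(\frac{7}{88} + \frac{1}{22}\right) = \frac{3 i \sqrt{4990}}{25} \cdot \frac{1}{8} = \frac{3 i \sqrt{4990}}{200}$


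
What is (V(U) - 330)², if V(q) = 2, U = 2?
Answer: 107584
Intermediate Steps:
(V(U) - 330)² = (2 - 330)² = (-328)² = 107584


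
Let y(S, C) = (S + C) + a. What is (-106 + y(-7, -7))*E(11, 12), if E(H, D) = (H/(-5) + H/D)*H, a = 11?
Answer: 92323/60 ≈ 1538.7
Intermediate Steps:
y(S, C) = 11 + C + S (y(S, C) = (S + C) + 11 = (C + S) + 11 = 11 + C + S)
E(H, D) = H*(-H/5 + H/D) (E(H, D) = (H*(-⅕) + H/D)*H = (-H/5 + H/D)*H = H*(-H/5 + H/D))
(-106 + y(-7, -7))*E(11, 12) = (-106 + (11 - 7 - 7))*((⅕)*11²*(5 - 1*12)/12) = (-106 - 3)*((⅕)*(1/12)*121*(5 - 12)) = -109*121*(-7)/(5*12) = -109*(-847/60) = 92323/60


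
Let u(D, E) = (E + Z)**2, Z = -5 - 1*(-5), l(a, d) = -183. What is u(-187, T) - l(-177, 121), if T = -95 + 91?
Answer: 199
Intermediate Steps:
Z = 0 (Z = -5 + 5 = 0)
T = -4
u(D, E) = E**2 (u(D, E) = (E + 0)**2 = E**2)
u(-187, T) - l(-177, 121) = (-4)**2 - 1*(-183) = 16 + 183 = 199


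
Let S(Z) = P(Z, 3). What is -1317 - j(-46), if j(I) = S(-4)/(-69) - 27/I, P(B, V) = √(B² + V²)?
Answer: -181817/138 ≈ -1317.5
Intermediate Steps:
S(Z) = √(9 + Z²) (S(Z) = √(Z² + 3²) = √(Z² + 9) = √(9 + Z²))
j(I) = -5/69 - 27/I (j(I) = √(9 + (-4)²)/(-69) - 27/I = √(9 + 16)*(-1/69) - 27/I = √25*(-1/69) - 27/I = 5*(-1/69) - 27/I = -5/69 - 27/I)
-1317 - j(-46) = -1317 - (-5/69 - 27/(-46)) = -1317 - (-5/69 - 27*(-1/46)) = -1317 - (-5/69 + 27/46) = -1317 - 1*71/138 = -1317 - 71/138 = -181817/138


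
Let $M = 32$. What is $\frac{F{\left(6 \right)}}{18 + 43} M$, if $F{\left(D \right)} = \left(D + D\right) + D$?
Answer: $\frac{576}{61} \approx 9.4426$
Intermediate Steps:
$F{\left(D \right)} = 3 D$ ($F{\left(D \right)} = 2 D + D = 3 D$)
$\frac{F{\left(6 \right)}}{18 + 43} M = \frac{3 \cdot 6}{18 + 43} \cdot 32 = \frac{18}{61} \cdot 32 = \frac{576}{61}$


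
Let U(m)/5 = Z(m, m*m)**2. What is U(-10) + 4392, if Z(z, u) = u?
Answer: 54392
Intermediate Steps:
U(m) = 5*m**4 (U(m) = 5*(m*m)**2 = 5*(m**2)**2 = 5*m**4)
U(-10) + 4392 = 5*(-10)**4 + 4392 = 5*10000 + 4392 = 50000 + 4392 = 54392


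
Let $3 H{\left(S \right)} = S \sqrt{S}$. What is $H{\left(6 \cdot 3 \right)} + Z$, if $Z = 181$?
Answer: $181 + 18 \sqrt{2} \approx 206.46$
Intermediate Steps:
$H{\left(S \right)} = \frac{S^{\frac{3}{2}}}{3}$ ($H{\left(S \right)} = \frac{S \sqrt{S}}{3} = \frac{S^{\frac{3}{2}}}{3}$)
$H{\left(6 \cdot 3 \right)} + Z = \frac{\left(6 \cdot 3\right)^{\frac{3}{2}}}{3} + 181 = \frac{18^{\frac{3}{2}}}{3} + 181 = \frac{54 \sqrt{2}}{3} + 181 = 18 \sqrt{2} + 181 = 181 + 18 \sqrt{2}$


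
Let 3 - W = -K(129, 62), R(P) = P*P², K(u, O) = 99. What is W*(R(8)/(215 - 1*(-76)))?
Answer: 17408/97 ≈ 179.46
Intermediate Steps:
R(P) = P³
W = 102 (W = 3 - (-1)*99 = 3 - 1*(-99) = 3 + 99 = 102)
W*(R(8)/(215 - 1*(-76))) = 102*(8³/(215 - 1*(-76))) = 102*(512/(215 + 76)) = 102*(512/291) = 17408/97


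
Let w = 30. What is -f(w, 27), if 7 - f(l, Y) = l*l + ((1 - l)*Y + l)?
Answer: 140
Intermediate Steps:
f(l, Y) = 7 - l - l² - Y*(1 - l) (f(l, Y) = 7 - (l*l + ((1 - l)*Y + l)) = 7 - (l² + (Y*(1 - l) + l)) = 7 - (l² + (l + Y*(1 - l))) = 7 - (l + l² + Y*(1 - l)) = 7 + (-l - l² - Y*(1 - l)) = 7 - l - l² - Y*(1 - l))
-f(w, 27) = -(7 - 1*27 - 1*30 - 1*30² + 27*30) = -(7 - 27 - 30 - 1*900 + 810) = -(7 - 27 - 30 - 900 + 810) = -1*(-140) = 140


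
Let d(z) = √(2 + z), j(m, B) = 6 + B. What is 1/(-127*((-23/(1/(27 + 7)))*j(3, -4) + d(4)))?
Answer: 782/155326715 + √6/310653430 ≈ 5.0424e-6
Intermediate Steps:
1/(-127*((-23/(1/(27 + 7)))*j(3, -4) + d(4))) = 1/(-127*((-23/(1/(27 + 7)))*(6 - 4) + √(2 + 4))) = 1/(-127*(-23/(1/34)*2 + √6)) = 1/(-127*(-23/1/34*2 + √6)) = 1/(-127*(-23*34*2 + √6)) = 1/(-127*(-782*2 + √6)) = 1/(-127*(-1564 + √6)) = 1/(198628 - 127*√6)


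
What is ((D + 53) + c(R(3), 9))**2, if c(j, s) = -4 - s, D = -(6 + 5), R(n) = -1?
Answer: 841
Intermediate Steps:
D = -11 (D = -1*11 = -11)
((D + 53) + c(R(3), 9))**2 = ((-11 + 53) + (-4 - 1*9))**2 = (42 + (-4 - 9))**2 = (42 - 13)**2 = 29**2 = 841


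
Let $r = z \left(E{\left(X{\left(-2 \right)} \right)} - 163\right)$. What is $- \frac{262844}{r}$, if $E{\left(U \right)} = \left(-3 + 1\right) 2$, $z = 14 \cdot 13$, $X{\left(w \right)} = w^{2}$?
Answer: $\frac{131422}{15197} \approx 8.6479$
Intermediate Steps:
$z = 182$
$E{\left(U \right)} = -4$ ($E{\left(U \right)} = \left(-2\right) 2 = -4$)
$r = -30394$ ($r = 182 \left(-4 - 163\right) = 182 \left(-167\right) = -30394$)
$- \frac{262844}{r} = - \frac{262844}{-30394} = \left(-262844\right) \left(- \frac{1}{30394}\right) = \frac{131422}{15197}$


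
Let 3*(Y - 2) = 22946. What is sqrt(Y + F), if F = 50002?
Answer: sqrt(518874)/3 ≈ 240.11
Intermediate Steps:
Y = 22952/3 (Y = 2 + (1/3)*22946 = 2 + 22946/3 = 22952/3 ≈ 7650.7)
sqrt(Y + F) = sqrt(22952/3 + 50002) = sqrt(172958/3) = sqrt(518874)/3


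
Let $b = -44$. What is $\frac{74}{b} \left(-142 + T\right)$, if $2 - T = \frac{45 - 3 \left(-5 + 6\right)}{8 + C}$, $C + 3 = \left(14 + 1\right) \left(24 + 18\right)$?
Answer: $\frac{1645427}{6985} \approx 235.57$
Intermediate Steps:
$C = 627$ ($C = -3 + \left(14 + 1\right) \left(24 + 18\right) = -3 + 15 \cdot 42 = -3 + 630 = 627$)
$T = \frac{1228}{635}$ ($T = 2 - \frac{45 - 3 \left(-5 + 6\right)}{8 + 627} = 2 - \frac{45 - 3}{635} = 2 - \left(45 - 3\right) \frac{1}{635} = 2 - 42 \cdot \frac{1}{635} = 2 - \frac{42}{635} = \frac{1228}{635} \approx 1.9339$)
$\frac{74}{b} \left(-142 + T\right) = \frac{74}{-44} \left(-142 + \frac{1228}{635}\right) = 74 \left(- \frac{1}{44}\right) \left(- \frac{88942}{635}\right) = \left(- \frac{37}{22}\right) \left(- \frac{88942}{635}\right) = \frac{1645427}{6985}$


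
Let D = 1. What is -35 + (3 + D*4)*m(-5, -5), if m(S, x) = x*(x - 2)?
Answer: 210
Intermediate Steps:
m(S, x) = x*(-2 + x)
-35 + (3 + D*4)*m(-5, -5) = -35 + (3 + 1*4)*(-5*(-2 - 5)) = -35 + (3 + 4)*(-5*(-7)) = -35 + 7*35 = -35 + 245 = 210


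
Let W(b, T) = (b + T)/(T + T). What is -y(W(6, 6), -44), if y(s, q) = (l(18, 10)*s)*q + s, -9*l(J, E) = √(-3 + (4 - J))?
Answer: -1 - 44*I*√17/9 ≈ -1.0 - 20.157*I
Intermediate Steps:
W(b, T) = (T + b)/(2*T) (W(b, T) = (T + b)/((2*T)) = (T + b)*(1/(2*T)) = (T + b)/(2*T))
l(J, E) = -√(1 - J)/9 (l(J, E) = -√(-3 + (4 - J))/9 = -√(1 - J)/9)
y(s, q) = s - I*q*s*√17/9 (y(s, q) = ((-√(1 - 1*18)/9)*s)*q + s = ((-√(1 - 18)/9)*s)*q + s = ((-I*√17/9)*s)*q + s = (-I*s*√17/9)*q + s = -I*q*s*√17/9 + s = s - I*q*s*√17/9)
-y(W(6, 6), -44) = -(½)*(6 + 6)/6*(9 - 1*I*(-44)*√17)/9 = -(½)*(⅙)*12*(9 + 44*I*√17)/9 = -(9 + 44*I*√17)/9 = -(1 + 44*I*√17/9) = -1 - 44*I*√17/9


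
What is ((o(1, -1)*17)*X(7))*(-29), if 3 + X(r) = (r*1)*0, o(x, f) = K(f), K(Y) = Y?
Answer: -1479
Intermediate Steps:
o(x, f) = f
X(r) = -3 (X(r) = -3 + (r*1)*0 = -3 + r*0 = -3 + 0 = -3)
((o(1, -1)*17)*X(7))*(-29) = (-1*17*(-3))*(-29) = -17*(-3)*(-29) = 51*(-29) = -1479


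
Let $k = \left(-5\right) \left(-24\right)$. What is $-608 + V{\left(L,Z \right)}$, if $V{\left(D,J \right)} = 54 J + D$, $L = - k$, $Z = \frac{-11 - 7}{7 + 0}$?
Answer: $- \frac{6068}{7} \approx -866.86$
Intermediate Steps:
$Z = - \frac{18}{7} \approx -2.5714$
$k = 120$
$L = -120$ ($L = \left(-1\right) 120 = -120$)
$V{\left(D,J \right)} = D + 54 J$
$-608 + V{\left(L,Z \right)} = -608 + \left(-120 + 54 \left(- \frac{18}{7}\right)\right) = -608 - \frac{1812}{7} = - \frac{6068}{7}$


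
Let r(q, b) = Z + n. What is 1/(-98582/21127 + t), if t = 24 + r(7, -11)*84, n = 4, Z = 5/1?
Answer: 21127/16380478 ≈ 0.0012898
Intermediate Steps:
Z = 5 (Z = 5*1 = 5)
r(q, b) = 9 (r(q, b) = 5 + 4 = 9)
t = 780 (t = 24 + 9*84 = 24 + 756 = 780)
1/(-98582/21127 + t) = 1/(-98582/21127 + 780) = 1/(16380478/21127) = 21127/16380478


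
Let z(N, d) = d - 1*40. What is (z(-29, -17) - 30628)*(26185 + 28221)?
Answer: -1669448110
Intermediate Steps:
z(N, d) = -40 + d (z(N, d) = d - 40 = -40 + d)
(z(-29, -17) - 30628)*(26185 + 28221) = ((-40 - 17) - 30628)*(26185 + 28221) = (-57 - 30628)*54406 = -30685*54406 = -1669448110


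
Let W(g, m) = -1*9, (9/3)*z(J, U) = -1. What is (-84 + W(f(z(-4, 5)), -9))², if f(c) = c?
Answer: 8649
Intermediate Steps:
z(J, U) = -⅓ (z(J, U) = (⅓)*(-1) = -⅓)
W(g, m) = -9
(-84 + W(f(z(-4, 5)), -9))² = (-84 - 9)² = (-93)² = 8649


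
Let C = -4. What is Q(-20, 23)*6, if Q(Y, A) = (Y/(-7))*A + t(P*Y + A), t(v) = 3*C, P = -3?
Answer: 2256/7 ≈ 322.29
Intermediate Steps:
t(v) = -12 (t(v) = 3*(-4) = -12)
Q(Y, A) = -12 - A*Y/7 (Q(Y, A) = (Y/(-7))*A - 12 = (-Y/7)*A - 12 = -A*Y/7 - 12 = -12 - A*Y/7)
Q(-20, 23)*6 = (-12 - ⅐*23*(-20))*6 = (-12 + 460/7)*6 = (376/7)*6 = 2256/7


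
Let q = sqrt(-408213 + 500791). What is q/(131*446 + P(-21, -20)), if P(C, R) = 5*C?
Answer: sqrt(92578)/58321 ≈ 0.0052171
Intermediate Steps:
q = sqrt(92578) ≈ 304.27
q/(131*446 + P(-21, -20)) = sqrt(92578)/(131*446 + 5*(-21)) = sqrt(92578)/(58426 - 105) = sqrt(92578)/58321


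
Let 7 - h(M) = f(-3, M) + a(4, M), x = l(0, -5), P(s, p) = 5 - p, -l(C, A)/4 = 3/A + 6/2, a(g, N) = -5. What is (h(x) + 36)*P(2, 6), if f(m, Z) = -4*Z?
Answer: -48/5 ≈ -9.6000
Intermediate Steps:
l(C, A) = -12 - 12/A (l(C, A) = -4*(3/A + 6/2) = -4*(3/A + 6*(½)) = -4*(3/A + 3) = -4*(3 + 3/A) = -12 - 12/A)
x = -48/5 (x = -12 - 12/(-5) = -12 - 12*(-⅕) = -12 + 12/5 = -48/5 ≈ -9.6000)
h(M) = 12 + 4*M (h(M) = 7 - (-4*M - 5) = 7 - (-5 - 4*M) = 7 + (5 + 4*M) = 12 + 4*M)
(h(x) + 36)*P(2, 6) = ((12 + 4*(-48/5)) + 36)*(5 - 1*6) = ((12 - 192/5) + 36)*(5 - 6) = (-132/5 + 36)*(-1) = (48/5)*(-1) = -48/5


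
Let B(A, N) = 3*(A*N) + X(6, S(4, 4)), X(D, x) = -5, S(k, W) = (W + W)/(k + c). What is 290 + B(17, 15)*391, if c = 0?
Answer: 297450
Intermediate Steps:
S(k, W) = 2*W/k (S(k, W) = (W + W)/(k + 0) = (2*W)/k = 2*W/k)
B(A, N) = -5 + 3*A*N (B(A, N) = 3*(A*N) - 5 = 3*A*N - 5 = -5 + 3*A*N)
290 + B(17, 15)*391 = 290 + (-5 + 3*17*15)*391 = 290 + (-5 + 765)*391 = 290 + 760*391 = 290 + 297160 = 297450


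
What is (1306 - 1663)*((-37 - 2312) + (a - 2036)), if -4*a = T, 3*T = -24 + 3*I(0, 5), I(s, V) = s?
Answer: 1564731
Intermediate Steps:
T = -8 (T = (-24 + 3*0)/3 = (-24 + 0)/3 = (⅓)*(-24) = -8)
a = 2 (a = -¼*(-8) = 2)
(1306 - 1663)*((-37 - 2312) + (a - 2036)) = (1306 - 1663)*((-37 - 2312) + (2 - 2036)) = -357*(-2349 - 2034) = -357*(-4383) = 1564731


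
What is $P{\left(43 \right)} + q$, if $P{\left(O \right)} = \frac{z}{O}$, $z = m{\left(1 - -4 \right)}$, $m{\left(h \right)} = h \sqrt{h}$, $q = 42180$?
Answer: $42180 + \frac{5 \sqrt{5}}{43} \approx 42180.0$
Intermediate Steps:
$m{\left(h \right)} = h^{\frac{3}{2}}$
$z = 5 \sqrt{5}$ ($z = \left(1 - -4\right)^{\frac{3}{2}} = \left(1 + 4\right)^{\frac{3}{2}} = 5^{\frac{3}{2}} = 5 \sqrt{5} \approx 11.18$)
$P{\left(O \right)} = \frac{5 \sqrt{5}}{O}$
$P{\left(43 \right)} + q = \frac{5 \sqrt{5}}{43} + 42180 = 42180 + \frac{5 \sqrt{5}}{43}$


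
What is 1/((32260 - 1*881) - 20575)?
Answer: 1/10804 ≈ 9.2558e-5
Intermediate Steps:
1/((32260 - 1*881) - 20575) = 1/((32260 - 881) - 20575) = 1/(31379 - 20575) = 1/10804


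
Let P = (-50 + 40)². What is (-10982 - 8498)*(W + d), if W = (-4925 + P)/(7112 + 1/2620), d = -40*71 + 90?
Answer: 998439690790000/18633441 ≈ 5.3583e+7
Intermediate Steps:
P = 100 (P = (-10)² = 100)
d = -2750 (d = -2840 + 90 = -2750)
W = -12641500/18633441 (W = (-4925 + 100)/(7112 + 1/2620) = -4825/(7112 + 1/2620) = -4825/18633441/2620 = -4825*2620/18633441 = -12641500/18633441 ≈ -0.67843)
(-10982 - 8498)*(W + d) = (-10982 - 8498)*(-12641500/18633441 - 2750) = -19480*(-51254604250/18633441) = 998439690790000/18633441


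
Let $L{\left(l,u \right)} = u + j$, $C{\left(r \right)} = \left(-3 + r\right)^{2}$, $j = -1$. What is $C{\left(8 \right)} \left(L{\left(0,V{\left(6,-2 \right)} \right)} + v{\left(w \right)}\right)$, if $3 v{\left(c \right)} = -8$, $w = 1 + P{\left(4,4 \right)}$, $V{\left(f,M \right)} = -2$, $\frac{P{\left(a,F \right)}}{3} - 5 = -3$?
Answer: $- \frac{425}{3} \approx -141.67$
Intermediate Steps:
$P{\left(a,F \right)} = 6$ ($P{\left(a,F \right)} = 15 + 3 \left(-3\right) = 15 - 9 = 6$)
$w = 7$ ($w = 1 + 6 = 7$)
$v{\left(c \right)} = - \frac{8}{3}$ ($v{\left(c \right)} = \frac{1}{3} \left(-8\right) = - \frac{8}{3}$)
$L{\left(l,u \right)} = -1 + u$ ($L{\left(l,u \right)} = u - 1 = -1 + u$)
$C{\left(8 \right)} \left(L{\left(0,V{\left(6,-2 \right)} \right)} + v{\left(w \right)}\right) = \left(-3 + 8\right)^{2} \left(\left(-1 - 2\right) - \frac{8}{3}\right) = 5^{2} \left(-3 - \frac{8}{3}\right) = 25 \left(- \frac{17}{3}\right) = - \frac{425}{3}$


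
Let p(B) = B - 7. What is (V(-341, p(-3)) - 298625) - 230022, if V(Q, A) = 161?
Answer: -528486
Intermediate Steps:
p(B) = -7 + B
(V(-341, p(-3)) - 298625) - 230022 = (161 - 298625) - 230022 = -298464 - 230022 = -528486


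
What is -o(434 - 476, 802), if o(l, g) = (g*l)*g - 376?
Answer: 27014944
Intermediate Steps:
o(l, g) = -376 + l*g² (o(l, g) = l*g² - 376 = -376 + l*g²)
-o(434 - 476, 802) = -(-376 + (434 - 476)*802²) = -(-376 - 42*643204) = -(-376 - 27014568) = -1*(-27014944) = 27014944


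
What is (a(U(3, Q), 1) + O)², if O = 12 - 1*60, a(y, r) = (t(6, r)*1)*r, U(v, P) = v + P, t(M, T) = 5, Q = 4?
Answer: 1849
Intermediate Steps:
U(v, P) = P + v
a(y, r) = 5*r (a(y, r) = (5*1)*r = 5*r)
O = -48 (O = 12 - 60 = -48)
(a(U(3, Q), 1) + O)² = (5*1 - 48)² = (5 - 48)² = (-43)² = 1849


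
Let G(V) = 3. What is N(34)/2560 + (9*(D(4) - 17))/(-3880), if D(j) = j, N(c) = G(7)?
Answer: 7779/248320 ≈ 0.031327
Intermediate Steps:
N(c) = 3
N(34)/2560 + (9*(D(4) - 17))/(-3880) = 3/2560 + (9*(4 - 17))/(-3880) = 3*(1/2560) + (9*(-13))*(-1/3880) = 3/2560 - 117*(-1/3880) = 3/2560 + 117/3880 = 7779/248320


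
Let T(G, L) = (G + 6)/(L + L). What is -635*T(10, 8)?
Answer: -635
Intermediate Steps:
T(G, L) = (6 + G)/(2*L) (T(G, L) = (6 + G)/((2*L)) = (6 + G)*(1/(2*L)) = (6 + G)/(2*L))
-635*T(10, 8) = -635*(6 + 10)/(2*8) = -635*16/(2*8) = -635*1 = -635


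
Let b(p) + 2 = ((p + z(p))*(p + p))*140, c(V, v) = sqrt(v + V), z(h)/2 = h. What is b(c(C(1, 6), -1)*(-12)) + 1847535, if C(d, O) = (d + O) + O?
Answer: 3299053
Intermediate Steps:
C(d, O) = d + 2*O (C(d, O) = (O + d) + O = d + 2*O)
z(h) = 2*h
c(V, v) = sqrt(V + v)
b(p) = -2 + 840*p**2 (b(p) = -2 + ((p + 2*p)*(p + p))*140 = -2 + ((3*p)*(2*p))*140 = -2 + (6*p**2)*140 = -2 + 840*p**2)
b(c(C(1, 6), -1)*(-12)) + 1847535 = (-2 + 840*(sqrt((1 + 2*6) - 1)*(-12))**2) + 1847535 = (-2 + 840*(sqrt((1 + 12) - 1)*(-12))**2) + 1847535 = (-2 + 840*(sqrt(13 - 1)*(-12))**2) + 1847535 = (-2 + 840*(sqrt(12)*(-12))**2) + 1847535 = (-2 + 840*((2*sqrt(3))*(-12))**2) + 1847535 = (-2 + 840*(-24*sqrt(3))**2) + 1847535 = (-2 + 840*1728) + 1847535 = (-2 + 1451520) + 1847535 = 1451518 + 1847535 = 3299053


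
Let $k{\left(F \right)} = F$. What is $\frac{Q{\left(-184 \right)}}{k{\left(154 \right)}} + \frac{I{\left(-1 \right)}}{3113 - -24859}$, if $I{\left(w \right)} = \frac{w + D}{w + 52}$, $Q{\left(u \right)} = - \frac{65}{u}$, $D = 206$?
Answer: $\frac{502735}{206241552} \approx 0.0024376$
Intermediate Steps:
$I{\left(w \right)} = \frac{206 + w}{52 + w}$ ($I{\left(w \right)} = \frac{w + 206}{w + 52} = \frac{206 + w}{52 + w}$)
$\frac{Q{\left(-184 \right)}}{k{\left(154 \right)}} + \frac{I{\left(-1 \right)}}{3113 - -24859} = \frac{\left(-65\right) \frac{1}{-184}}{154} + \frac{\frac{1}{52 - 1} \left(206 - 1\right)}{3113 - -24859} = \left(-65\right) \left(- \frac{1}{184}\right) \frac{1}{154} + \frac{\frac{1}{51} \cdot 205}{3113 + 24859} = \frac{65}{184} \cdot \frac{1}{154} + \frac{\frac{1}{51} \cdot 205}{27972} = \frac{65}{28336} + \frac{205}{51} \cdot \frac{1}{27972} = \frac{65}{28336} + \frac{205}{1426572} = \frac{502735}{206241552}$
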